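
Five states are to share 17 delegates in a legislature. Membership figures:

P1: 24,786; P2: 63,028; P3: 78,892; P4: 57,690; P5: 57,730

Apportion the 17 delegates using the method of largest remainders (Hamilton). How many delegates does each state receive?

P1: 2; P2: 4; P3: 5; P4: 3; P5: 3

Total 282126; standard divisor 282126/17 ≈ 16595.647.
Standard quotas: P1 1.4935, P2 3.7979, P3 4.7538, P4 3.4762, P5 3.4786.
Lower quotas: P1 1, P2 3, P3 4, P4 3, P5 3 (sum 14, leaving 3 seats).
Remainders in descending order: P2 0.7979, P3 0.7538, P1 0.4935, P5 0.4786, P4 0.4762.
The surplus seats go to P2, P3, P1.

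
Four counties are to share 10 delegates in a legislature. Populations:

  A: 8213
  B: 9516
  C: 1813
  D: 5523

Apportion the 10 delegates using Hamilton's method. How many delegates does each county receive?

A 3, B 4, C 1, D 2

Standard divisor: 25065 ÷ 10 ≈ 2506.5.
Standard quotas: A 3.2767, B 3.7965, C 0.7233, D 2.2035.
Lower quotas: A 3, B 3, C 0, D 2 (sum 8, leaving 2 seats).
Remainders in descending order: B 0.7965, C 0.7233, A 0.2767, D 0.2035.
Largest remainders: B, C receive the extra seats.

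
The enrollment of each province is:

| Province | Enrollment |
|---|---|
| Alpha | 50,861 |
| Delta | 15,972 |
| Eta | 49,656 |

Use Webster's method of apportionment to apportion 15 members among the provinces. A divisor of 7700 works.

With modified divisor 7700: modified quotas Alpha 6.605, Delta 2.074, Eta 6.449.
Rounding to the nearest integer: Alpha 7, Delta 2, Eta 6 (total 15).

Alpha=7, Delta=2, Eta=6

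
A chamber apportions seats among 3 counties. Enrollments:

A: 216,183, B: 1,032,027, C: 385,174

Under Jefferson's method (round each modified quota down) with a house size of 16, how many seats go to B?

Standard divisor 1633384/16 ≈ 102086.5; standard quotas: A 2.118, B 10.109, C 3.773.
Rounding down gives 2, 10, 3 = 15 seats, so the divisor must be adjusted.
With modified divisor 95100: modified quotas A 2.273, B 10.852, C 4.050.
Rounding down: A 2, B 10, C 4 (total 16).
B receives 10.

10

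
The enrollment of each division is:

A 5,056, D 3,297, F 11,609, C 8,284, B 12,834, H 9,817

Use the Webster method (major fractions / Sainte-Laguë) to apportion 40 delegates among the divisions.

A: 4; D: 3; F: 9; C: 6; B: 10; H: 8

Standard divisor 50897/40 ≈ 1272.425; standard quotas: A 3.974, D 2.591, F 9.124, C 6.510, B 10.086, H 7.715.
Rounding to the nearest integer gives 4, 3, 9, 7, 10, 8 = 41 seats, so the divisor must be adjusted.
With modified divisor 1300: modified quotas A 3.889, D 2.536, F 8.930, C 6.372, B 9.872, H 7.552.
Rounding to the nearest integer: A 4, D 3, F 9, C 6, B 10, H 8 (total 40).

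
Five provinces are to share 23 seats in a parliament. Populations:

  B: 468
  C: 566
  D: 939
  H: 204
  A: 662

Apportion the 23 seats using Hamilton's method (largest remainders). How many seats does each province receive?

The standard divisor is 2839/23 ≈ 123.435.
Standard quotas: B 3.791, C 4.585, D 7.607, H 1.653, A 5.363.
Lower quotas: B 3, C 4, D 7, H 1, A 5 (sum 20, leaving 3 seats).
Remainders in descending order: B 0.791, H 0.653, D 0.607, C 0.585, A 0.363.
Largest remainders: B, H, D receive the extra seats.

B 4, C 4, D 8, H 2, A 5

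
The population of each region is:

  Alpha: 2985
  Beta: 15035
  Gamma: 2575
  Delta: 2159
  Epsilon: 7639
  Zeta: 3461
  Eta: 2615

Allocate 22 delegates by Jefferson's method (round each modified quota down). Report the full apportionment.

Alpha: 2, Beta: 10, Gamma: 1, Delta: 1, Epsilon: 5, Zeta: 2, Eta: 1

Standard divisor 36469/22 ≈ 1657.682; standard quotas: Alpha 1.801, Beta 9.070, Gamma 1.553, Delta 1.302, Epsilon 4.608, Zeta 2.088, Eta 1.578.
Rounding down gives 1, 9, 1, 1, 4, 2, 1 = 19 seats, so the divisor must be adjusted.
With modified divisor 1400: modified quotas Alpha 2.132, Beta 10.739, Gamma 1.839, Delta 1.542, Epsilon 5.456, Zeta 2.472, Eta 1.868.
Rounding down: Alpha 2, Beta 10, Gamma 1, Delta 1, Epsilon 5, Zeta 2, Eta 1 (total 22).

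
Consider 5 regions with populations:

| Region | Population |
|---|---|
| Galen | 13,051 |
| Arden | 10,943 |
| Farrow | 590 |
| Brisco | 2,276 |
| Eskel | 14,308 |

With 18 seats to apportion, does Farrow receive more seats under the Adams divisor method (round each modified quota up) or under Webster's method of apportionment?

Adams

Adams: Galen 5, Arden 5, Farrow 1, Brisco 1, Eskel 6.
Webster: Galen 6, Arden 5, Farrow 0, Brisco 1, Eskel 6.
Farrow gets 1 under Adams and 0 under Webster.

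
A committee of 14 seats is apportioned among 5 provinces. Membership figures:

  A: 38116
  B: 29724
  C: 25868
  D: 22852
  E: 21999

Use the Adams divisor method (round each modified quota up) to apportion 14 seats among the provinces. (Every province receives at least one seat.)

A 4, B 3, C 3, D 2, E 2

Standard divisor 138559/14 ≈ 9897.071; standard quotas: A 3.851, B 3.003, C 2.614, D 2.309, E 2.223.
Rounding up gives 4, 4, 3, 3, 3 = 17 seats, so the divisor must be adjusted.
With modified divisor 12100: modified quotas A 3.150, B 2.457, C 2.138, D 1.889, E 1.818.
Rounding up: A 4, B 3, C 3, D 2, E 2 (total 14).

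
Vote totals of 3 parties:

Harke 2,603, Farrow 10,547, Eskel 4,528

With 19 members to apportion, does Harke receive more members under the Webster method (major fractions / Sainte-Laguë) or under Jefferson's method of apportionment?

Webster

Webster: Harke 3, Farrow 11, Eskel 5.
Jefferson: Harke 2, Farrow 12, Eskel 5.
Harke gets 3 under Webster and 2 under Jefferson.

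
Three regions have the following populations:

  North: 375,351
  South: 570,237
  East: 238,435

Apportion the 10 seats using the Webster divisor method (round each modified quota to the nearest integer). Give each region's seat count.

Standard divisor 1184023/10 ≈ 118402.3; standard quotas: North 3.170, South 4.816, East 2.014.
Rounding to the nearest integer gives North 3, South 5, East 2 — total 10, matching the house size, so no adjustment is needed.

North 3, South 5, East 2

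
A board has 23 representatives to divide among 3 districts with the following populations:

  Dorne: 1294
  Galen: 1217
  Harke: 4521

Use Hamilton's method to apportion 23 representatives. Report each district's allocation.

Standard divisor: 7032 ÷ 23 ≈ 305.739.
Standard quotas: Dorne 4.232, Galen 3.981, Harke 14.787.
Lower quotas: Dorne 4, Galen 3, Harke 14 (sum 21, leaving 2 seats).
Remainders in descending order: Galen 0.981, Harke 0.787, Dorne 0.232.
The surplus seats go to Galen, Harke.

Dorne: 4, Galen: 4, Harke: 15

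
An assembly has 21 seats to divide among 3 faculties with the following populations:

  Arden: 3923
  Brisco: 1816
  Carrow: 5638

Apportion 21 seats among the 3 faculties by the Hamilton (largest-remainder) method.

Standard divisor: 11377 ÷ 21 ≈ 541.762.
Standard quotas: Arden 7.2412, Brisco 3.3520, Carrow 10.4068.
Lower quotas: Arden 7, Brisco 3, Carrow 10 (sum 20, leaving 1 seat).
Remainders in descending order: Carrow 0.4068, Brisco 0.3520, Arden 0.2412.
Largest remainder: Carrow receives the extra seat.

Arden 7, Brisco 3, Carrow 11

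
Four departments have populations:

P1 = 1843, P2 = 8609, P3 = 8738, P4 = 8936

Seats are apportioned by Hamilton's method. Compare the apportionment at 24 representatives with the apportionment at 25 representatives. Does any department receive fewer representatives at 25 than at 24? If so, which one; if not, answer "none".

P1

At 24 seats: P1 2, P2 7, P3 7, P4 8.
At 25 seats: P1 1, P2 8, P3 8, P4 8.
P1 drops from 2 to 1.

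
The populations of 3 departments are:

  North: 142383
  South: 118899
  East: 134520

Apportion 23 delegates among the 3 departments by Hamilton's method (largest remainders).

North 8; South 7; East 8

Standard divisor: 395802 ÷ 23 ≈ 17208.783.
Standard quotas: North 8.2739, South 6.9092, East 7.8169.
Lower quotas: North 8, South 6, East 7 (sum 21, leaving 2 seats).
Remainders in descending order: South 0.9092, East 0.8169, North 0.2739.
The surplus seats go to South, East.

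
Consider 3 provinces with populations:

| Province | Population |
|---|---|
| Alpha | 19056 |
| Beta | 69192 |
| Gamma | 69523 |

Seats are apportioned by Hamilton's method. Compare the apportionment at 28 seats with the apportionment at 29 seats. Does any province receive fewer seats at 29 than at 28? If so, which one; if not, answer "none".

Alpha

At 28 seats: Alpha 4, Beta 12, Gamma 12.
At 29 seats: Alpha 3, Beta 13, Gamma 13.
Alpha drops from 4 to 3.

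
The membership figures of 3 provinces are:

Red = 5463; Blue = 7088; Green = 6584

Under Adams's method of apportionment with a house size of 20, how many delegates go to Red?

Standard divisor 19135/20 ≈ 956.75; standard quotas: Red 5.710, Blue 7.408, Green 6.882.
Rounding up gives 6, 8, 7 = 21 seats, so the divisor must be adjusted.
With modified divisor 1050: modified quotas Red 5.203, Blue 6.750, Green 6.270.
Rounding up: Red 6, Blue 7, Green 7 (total 20).
Red receives 6.

6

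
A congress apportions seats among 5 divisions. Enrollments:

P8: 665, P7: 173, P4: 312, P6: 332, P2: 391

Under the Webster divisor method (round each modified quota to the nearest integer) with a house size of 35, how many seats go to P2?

Standard divisor 1873/35 ≈ 53.514; standard quotas: P8 12.427, P7 3.233, P4 5.830, P6 6.204, P2 7.306.
Rounding to the nearest integer gives 12, 3, 6, 6, 7 = 34 seats, so the divisor must be adjusted.
With modified divisor 53: modified quotas P8 12.547, P7 3.264, P4 5.887, P6 6.264, P2 7.377.
Rounding to the nearest integer: P8 13, P7 3, P4 6, P6 6, P2 7 (total 35).
P2 receives 7.

7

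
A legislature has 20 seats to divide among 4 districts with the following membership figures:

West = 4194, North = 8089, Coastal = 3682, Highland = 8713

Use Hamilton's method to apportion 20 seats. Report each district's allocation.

Total 24678; standard divisor 24678/20 ≈ 1233.9.
Standard quotas: West 3.3990, North 6.5556, Coastal 2.9840, Highland 7.0614.
Lower quotas: West 3, North 6, Coastal 2, Highland 7 (sum 18, leaving 2 seats).
Remainders in descending order: Coastal 0.9840, North 0.5556, West 0.3990, Highland 0.0614.
Largest remainders: Coastal, North receive the extra seats.

West 3; North 7; Coastal 3; Highland 7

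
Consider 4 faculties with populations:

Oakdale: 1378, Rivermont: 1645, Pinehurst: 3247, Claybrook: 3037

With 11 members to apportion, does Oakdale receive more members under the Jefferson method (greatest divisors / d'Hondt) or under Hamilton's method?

Jefferson: Oakdale 1, Rivermont 2, Pinehurst 4, Claybrook 4.
Hamilton: Oakdale 2, Rivermont 2, Pinehurst 4, Claybrook 3.
Oakdale gets 1 under Jefferson and 2 under Hamilton.

Hamilton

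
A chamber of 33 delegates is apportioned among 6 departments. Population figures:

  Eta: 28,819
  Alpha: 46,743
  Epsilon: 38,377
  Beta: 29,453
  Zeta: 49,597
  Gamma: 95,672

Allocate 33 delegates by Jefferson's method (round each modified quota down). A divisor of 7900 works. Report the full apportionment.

With modified divisor 7900: modified quotas Eta 3.648, Alpha 5.917, Epsilon 4.858, Beta 3.728, Zeta 6.278, Gamma 12.110.
Rounding down: Eta 3, Alpha 5, Epsilon 4, Beta 3, Zeta 6, Gamma 12 (total 33).

Eta=3, Alpha=5, Epsilon=4, Beta=3, Zeta=6, Gamma=12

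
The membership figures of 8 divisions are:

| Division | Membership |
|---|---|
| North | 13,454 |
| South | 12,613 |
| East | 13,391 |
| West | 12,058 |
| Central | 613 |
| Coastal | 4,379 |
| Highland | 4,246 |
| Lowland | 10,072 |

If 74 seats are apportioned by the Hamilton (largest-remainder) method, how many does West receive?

Standard divisor: 70826 ÷ 74 ≈ 957.108.
Standard quotas: North 14.0569, South 13.1782, East 13.9911, West 12.5984, Central 0.6405, Coastal 4.5752, Highland 4.4363, Lowland 10.5234.
Lower quotas: North 14, South 13, East 13, West 12, Central 0, Coastal 4, Highland 4, Lowland 10 (sum 70, leaving 4 seats).
Remainders in descending order: East 0.9911, Central 0.6405, West 0.5984, Coastal 0.5752, Lowland 0.5234, Highland 0.4363, South 0.1782, North 0.0569.
The surplus seats go to East, Central, West, Coastal.
West receives 13.

13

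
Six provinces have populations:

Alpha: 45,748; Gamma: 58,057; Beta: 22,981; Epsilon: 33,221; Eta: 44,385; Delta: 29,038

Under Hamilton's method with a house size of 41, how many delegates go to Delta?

5

Standard divisor: 233430 ÷ 41 ≈ 5693.415.
Standard quotas: Alpha 8.0352, Gamma 10.1972, Beta 4.0364, Epsilon 5.8350, Eta 7.7958, Delta 5.1003.
Lower quotas: Alpha 8, Gamma 10, Beta 4, Epsilon 5, Eta 7, Delta 5 (sum 39, leaving 2 seats).
Remainders in descending order: Epsilon 0.8350, Eta 0.7958, Gamma 0.1972, Delta 0.1003, Beta 0.0364, Alpha 0.0352.
The surplus seats go to Epsilon, Eta.
Delta receives 5.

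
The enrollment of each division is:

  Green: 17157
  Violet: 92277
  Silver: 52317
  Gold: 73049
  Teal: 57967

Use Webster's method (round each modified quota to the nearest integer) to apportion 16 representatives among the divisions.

Standard divisor 292767/16 ≈ 18297.938; standard quotas: Green 0.938, Violet 5.043, Silver 2.859, Gold 3.992, Teal 3.168.
Rounding to the nearest integer gives Green 1, Violet 5, Silver 3, Gold 4, Teal 3 — total 16, matching the house size, so no adjustment is needed.

Green 1, Violet 5, Silver 3, Gold 4, Teal 3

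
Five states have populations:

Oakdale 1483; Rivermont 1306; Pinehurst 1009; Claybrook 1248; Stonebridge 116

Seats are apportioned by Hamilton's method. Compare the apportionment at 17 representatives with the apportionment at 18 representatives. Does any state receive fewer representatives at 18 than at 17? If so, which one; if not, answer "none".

At 17 seats: Oakdale 5, Rivermont 4, Pinehurst 3, Claybrook 4, Stonebridge 1.
At 18 seats: Oakdale 5, Rivermont 5, Pinehurst 4, Claybrook 4, Stonebridge 0.
Stonebridge drops from 1 to 0.

Stonebridge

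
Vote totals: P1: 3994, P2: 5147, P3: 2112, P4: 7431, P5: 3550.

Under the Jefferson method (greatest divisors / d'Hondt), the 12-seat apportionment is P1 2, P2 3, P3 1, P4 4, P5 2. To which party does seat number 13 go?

Priority for the next seat is population ÷ (current seats + 1).
Priorities: P1 1331.333, P2 1286.750, P3 1056.000, P4 1486.200, P5 1183.333.
Highest priority: P4.

P4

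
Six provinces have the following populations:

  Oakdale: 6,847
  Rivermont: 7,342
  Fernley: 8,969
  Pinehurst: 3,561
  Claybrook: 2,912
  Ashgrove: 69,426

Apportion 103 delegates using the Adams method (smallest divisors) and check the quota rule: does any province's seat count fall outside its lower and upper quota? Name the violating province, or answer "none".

Standard quotas: Oakdale 7.120, Rivermont 7.634, Fernley 9.326, Pinehurst 3.703, Claybrook 3.028, Ashgrove 72.190.
Adams allocation: Oakdale 7, Rivermont 8, Fernley 10, Pinehurst 4, Claybrook 3, Ashgrove 71.
Ashgrove has quota 72.190 (lower 72, upper 73) but receives 71 — outside the quota interval.

Ashgrove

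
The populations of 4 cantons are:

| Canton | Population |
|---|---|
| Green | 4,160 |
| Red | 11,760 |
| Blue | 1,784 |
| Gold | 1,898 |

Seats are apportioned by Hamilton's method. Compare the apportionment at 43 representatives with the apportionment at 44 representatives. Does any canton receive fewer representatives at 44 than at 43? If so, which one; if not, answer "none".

At 43 seats: Green 9, Red 26, Blue 4, Gold 4.
At 44 seats: Green 9, Red 27, Blue 4, Gold 4.
No canton's allocation decreased.

none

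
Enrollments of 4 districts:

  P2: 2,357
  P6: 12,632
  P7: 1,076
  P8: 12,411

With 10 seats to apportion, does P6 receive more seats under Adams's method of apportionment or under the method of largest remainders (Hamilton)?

Adams: P2 1, P6 4, P7 1, P8 4.
Hamilton: P2 1, P6 5, P7 0, P8 4.
P6 gets 4 under Adams and 5 under Hamilton.

Hamilton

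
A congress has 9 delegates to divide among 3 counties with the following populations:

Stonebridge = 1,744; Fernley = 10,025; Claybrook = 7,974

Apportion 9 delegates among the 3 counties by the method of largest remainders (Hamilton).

Standard divisor: 19743 ÷ 9 ≈ 2193.667.
Standard quotas: Stonebridge 0.7950, Fernley 4.5700, Claybrook 3.6350.
Lower quotas: Stonebridge 0, Fernley 4, Claybrook 3 (sum 7, leaving 2 seats).
Remainders in descending order: Stonebridge 0.7950, Claybrook 0.6350, Fernley 0.5700.
The surplus seats go to Stonebridge, Claybrook.

Stonebridge=1, Fernley=4, Claybrook=4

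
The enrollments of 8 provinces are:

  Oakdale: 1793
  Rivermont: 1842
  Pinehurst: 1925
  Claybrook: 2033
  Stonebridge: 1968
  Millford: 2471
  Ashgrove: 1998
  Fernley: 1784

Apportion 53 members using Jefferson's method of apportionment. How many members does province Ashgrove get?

7

Standard divisor 15814/53 ≈ 298.377; standard quotas: Oakdale 6.009, Rivermont 6.173, Pinehurst 6.452, Claybrook 6.814, Stonebridge 6.596, Millford 8.281, Ashgrove 6.696, Fernley 5.979.
Rounding down gives 6, 6, 6, 6, 6, 8, 6, 5 = 49 seats, so the divisor must be adjusted.
With modified divisor 280: modified quotas Oakdale 6.404, Rivermont 6.579, Pinehurst 6.875, Claybrook 7.261, Stonebridge 7.029, Millford 8.825, Ashgrove 7.136, Fernley 6.371.
Rounding down: Oakdale 6, Rivermont 6, Pinehurst 6, Claybrook 7, Stonebridge 7, Millford 8, Ashgrove 7, Fernley 6 (total 53).
Ashgrove receives 7.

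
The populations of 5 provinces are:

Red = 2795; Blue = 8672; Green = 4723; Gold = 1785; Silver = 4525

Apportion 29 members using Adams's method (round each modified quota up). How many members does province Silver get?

6

Standard divisor 22500/29 ≈ 775.862; standard quotas: Red 3.602, Blue 11.177, Green 6.087, Gold 2.301, Silver 5.832.
Rounding up gives 4, 12, 7, 3, 6 = 32 seats, so the divisor must be adjusted.
With modified divisor 880: modified quotas Red 3.176, Blue 9.855, Green 5.367, Gold 2.028, Silver 5.142.
Rounding up: Red 4, Blue 10, Green 6, Gold 3, Silver 6 (total 29).
Silver receives 6.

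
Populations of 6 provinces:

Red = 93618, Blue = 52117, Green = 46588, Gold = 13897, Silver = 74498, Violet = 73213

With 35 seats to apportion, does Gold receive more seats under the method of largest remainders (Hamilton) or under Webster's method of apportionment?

Hamilton

Hamilton: Red 9, Blue 5, Green 5, Gold 2, Silver 7, Violet 7.
Webster: Red 9, Blue 5, Green 5, Gold 1, Silver 8, Violet 7.
Gold gets 2 under Hamilton and 1 under Webster.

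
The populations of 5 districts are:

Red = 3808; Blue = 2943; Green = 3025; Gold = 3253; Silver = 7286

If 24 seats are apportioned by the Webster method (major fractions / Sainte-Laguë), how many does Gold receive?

4

Standard divisor 20315/24 ≈ 846.458; standard quotas: Red 4.499, Blue 3.477, Green 3.574, Gold 3.843, Silver 8.608.
Rounding to the nearest integer gives Red 4, Blue 3, Green 4, Gold 4, Silver 9 — total 24, matching the house size, so no adjustment is needed.
Gold receives 4.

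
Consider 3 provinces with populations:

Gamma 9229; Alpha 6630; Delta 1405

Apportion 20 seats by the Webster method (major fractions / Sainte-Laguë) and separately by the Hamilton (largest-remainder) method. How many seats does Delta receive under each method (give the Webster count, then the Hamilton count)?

2 and 1

Webster: Gamma 10, Alpha 8, Delta 2.
Hamilton: Gamma 11, Alpha 8, Delta 1.
Delta gets 2 under Webster and 1 under Hamilton.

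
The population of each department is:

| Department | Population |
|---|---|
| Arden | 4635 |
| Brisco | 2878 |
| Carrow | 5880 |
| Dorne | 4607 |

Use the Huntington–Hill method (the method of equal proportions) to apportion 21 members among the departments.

Arden=6; Brisco=3; Carrow=7; Dorne=5

With divisor 844: modified quotas Arden 5.492, Brisco 3.410, Carrow 6.967, Dorne 5.459.
Geometric-mean thresholds: Arden √(5·6)=5.477, Brisco √(3·4)=3.464, Carrow √(6·7)=6.481, Dorne √(5·6)=5.477.
Each quota rounded against its threshold gives Arden 6, Brisco 3, Carrow 7, Dorne 5 (total 21).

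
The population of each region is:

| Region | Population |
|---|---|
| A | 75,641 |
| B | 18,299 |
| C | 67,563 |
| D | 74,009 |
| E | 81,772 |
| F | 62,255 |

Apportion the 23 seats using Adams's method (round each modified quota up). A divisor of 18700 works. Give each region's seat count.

A 5; B 1; C 4; D 4; E 5; F 4

With modified divisor 18700: modified quotas A 4.045, B 0.979, C 3.613, D 3.958, E 4.373, F 3.329.
Rounding up: A 5, B 1, C 4, D 4, E 5, F 4 (total 23).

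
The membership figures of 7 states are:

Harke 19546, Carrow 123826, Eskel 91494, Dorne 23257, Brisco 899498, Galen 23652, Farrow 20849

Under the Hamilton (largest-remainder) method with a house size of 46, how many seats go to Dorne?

Total 1202122; standard divisor 1202122/46 ≈ 26133.087.
Standard quotas: Harke 0.7479, Carrow 4.7383, Eskel 3.5011, Dorne 0.8899, Brisco 34.4199, Galen 0.9051, Farrow 0.7978.
Lower quotas: Harke 0, Carrow 4, Eskel 3, Dorne 0, Brisco 34, Galen 0, Farrow 0 (sum 41, leaving 5 seats).
Remainders in descending order: Galen 0.9051, Dorne 0.8899, Farrow 0.7978, Harke 0.7479, Carrow 0.7383, Eskel 0.5011, Brisco 0.4199.
The surplus seats go to Galen, Dorne, Farrow, Harke, Carrow.
Dorne receives 1.

1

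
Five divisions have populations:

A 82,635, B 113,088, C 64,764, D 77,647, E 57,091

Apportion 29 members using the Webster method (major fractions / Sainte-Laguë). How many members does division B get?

8

Standard divisor 395225/29 ≈ 13628.448; standard quotas: A 6.063, B 8.298, C 4.752, D 5.697, E 4.189.
Rounding to the nearest integer gives A 6, B 8, C 5, D 6, E 4 — total 29, matching the house size, so no adjustment is needed.
B receives 8.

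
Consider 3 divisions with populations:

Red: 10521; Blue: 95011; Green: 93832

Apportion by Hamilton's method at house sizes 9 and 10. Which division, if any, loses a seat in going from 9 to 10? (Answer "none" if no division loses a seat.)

Red

At 9 seats: Red 1, Blue 4, Green 4.
At 10 seats: Red 0, Blue 5, Green 5.
Red drops from 1 to 0.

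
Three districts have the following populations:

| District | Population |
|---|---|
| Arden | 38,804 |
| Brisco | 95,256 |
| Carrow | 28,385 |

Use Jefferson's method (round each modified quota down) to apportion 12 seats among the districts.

Arden: 3; Brisco: 7; Carrow: 2

Standard divisor 162445/12 ≈ 13537.083; standard quotas: Arden 2.866, Brisco 7.037, Carrow 2.097.
Rounding down gives 2, 7, 2 = 11 seats, so the divisor must be adjusted.
With modified divisor 12400: modified quotas Arden 3.129, Brisco 7.682, Carrow 2.289.
Rounding down: Arden 3, Brisco 7, Carrow 2 (total 12).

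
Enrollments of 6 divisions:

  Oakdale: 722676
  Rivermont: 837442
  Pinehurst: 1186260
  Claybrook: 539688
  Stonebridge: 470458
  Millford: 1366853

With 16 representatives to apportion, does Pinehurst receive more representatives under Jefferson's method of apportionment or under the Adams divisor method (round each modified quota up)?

Jefferson: Oakdale 2, Rivermont 3, Pinehurst 4, Claybrook 1, Stonebridge 1, Millford 5.
Adams: Oakdale 2, Rivermont 3, Pinehurst 3, Claybrook 2, Stonebridge 2, Millford 4.
Pinehurst gets 4 under Jefferson and 3 under Adams.

Jefferson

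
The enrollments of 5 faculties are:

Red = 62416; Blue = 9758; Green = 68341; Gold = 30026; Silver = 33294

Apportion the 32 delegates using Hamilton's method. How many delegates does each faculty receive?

Red=10; Blue=1; Green=11; Gold=5; Silver=5

Total 203835; standard divisor 203835/32 ≈ 6369.844.
Standard quotas: Red 9.7987, Blue 1.5319, Green 10.7288, Gold 4.7138, Silver 5.2268.
Lower quotas: Red 9, Blue 1, Green 10, Gold 4, Silver 5 (sum 29, leaving 3 seats).
Remainders in descending order: Red 0.7987, Green 0.7288, Gold 0.7138, Blue 0.5319, Silver 0.2268.
The surplus seats go to Red, Green, Gold.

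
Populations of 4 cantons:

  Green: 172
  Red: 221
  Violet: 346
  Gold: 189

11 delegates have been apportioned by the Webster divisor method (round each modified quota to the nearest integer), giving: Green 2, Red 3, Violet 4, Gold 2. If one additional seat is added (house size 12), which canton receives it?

Violet

Priority for the next seat is population ÷ (current seats + 0.5).
Priorities: Green 68.800, Red 63.143, Violet 76.889, Gold 75.600.
Highest priority: Violet.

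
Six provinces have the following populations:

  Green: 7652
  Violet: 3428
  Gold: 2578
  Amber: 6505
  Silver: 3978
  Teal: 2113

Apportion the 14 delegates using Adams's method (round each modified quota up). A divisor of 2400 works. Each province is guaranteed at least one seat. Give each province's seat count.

Green 4, Violet 2, Gold 2, Amber 3, Silver 2, Teal 1

With modified divisor 2400: modified quotas Green 3.188, Violet 1.428, Gold 1.074, Amber 2.710, Silver 1.657, Teal 0.880.
Rounding up: Green 4, Violet 2, Gold 2, Amber 3, Silver 2, Teal 1 (total 14).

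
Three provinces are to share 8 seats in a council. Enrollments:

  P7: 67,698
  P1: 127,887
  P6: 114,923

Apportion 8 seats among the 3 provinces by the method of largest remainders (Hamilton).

P7=2, P1=3, P6=3

The standard divisor is 310508/8 ≈ 38813.5.
Standard quotas: P7 1.7442, P1 3.2949, P6 2.9609.
Lower quotas: P7 1, P1 3, P6 2 (sum 6, leaving 2 seats).
Remainders in descending order: P6 0.9609, P7 0.7442, P1 0.2949.
The surplus seats go to P6, P7.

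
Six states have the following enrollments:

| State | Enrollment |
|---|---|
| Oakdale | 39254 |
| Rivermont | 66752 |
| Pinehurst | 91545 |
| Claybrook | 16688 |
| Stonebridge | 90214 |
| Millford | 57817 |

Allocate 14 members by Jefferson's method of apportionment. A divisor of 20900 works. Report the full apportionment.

With modified divisor 20900: modified quotas Oakdale 1.878, Rivermont 3.194, Pinehurst 4.380, Claybrook 0.798, Stonebridge 4.316, Millford 2.766.
Rounding down: Oakdale 1, Rivermont 3, Pinehurst 4, Claybrook 0, Stonebridge 4, Millford 2 (total 14).

Oakdale 1, Rivermont 3, Pinehurst 4, Claybrook 0, Stonebridge 4, Millford 2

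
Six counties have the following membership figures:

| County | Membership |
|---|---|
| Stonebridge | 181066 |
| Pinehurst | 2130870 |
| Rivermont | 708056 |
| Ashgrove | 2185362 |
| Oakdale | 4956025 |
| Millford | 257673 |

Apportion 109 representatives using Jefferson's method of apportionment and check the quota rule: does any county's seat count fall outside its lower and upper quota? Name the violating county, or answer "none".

Standard quotas: Stonebridge 1.894, Pinehurst 22.292, Rivermont 7.407, Ashgrove 22.862, Oakdale 51.848, Millford 2.696.
Jefferson allocation: Stonebridge 1, Pinehurst 23, Rivermont 7, Ashgrove 23, Oakdale 53, Millford 2.
Oakdale has quota 51.848 (lower 51, upper 52) but receives 53 — outside the quota interval.

Oakdale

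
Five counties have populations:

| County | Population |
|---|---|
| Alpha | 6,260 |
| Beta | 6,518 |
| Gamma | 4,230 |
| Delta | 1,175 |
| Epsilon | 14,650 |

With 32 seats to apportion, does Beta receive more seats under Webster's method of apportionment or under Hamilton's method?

Hamilton

Webster: Alpha 6, Beta 6, Gamma 4, Delta 1, Epsilon 15.
Hamilton: Alpha 6, Beta 7, Gamma 4, Delta 1, Epsilon 14.
Beta gets 6 under Webster and 7 under Hamilton.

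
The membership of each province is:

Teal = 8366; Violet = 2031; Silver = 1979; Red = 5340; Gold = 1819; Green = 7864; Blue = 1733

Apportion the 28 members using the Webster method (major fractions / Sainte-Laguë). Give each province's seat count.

Standard divisor 29132/28 ≈ 1040.429; standard quotas: Teal 8.041, Violet 1.952, Silver 1.902, Red 5.133, Gold 1.748, Green 7.558, Blue 1.666.
Rounding to the nearest integer gives 8, 2, 2, 5, 2, 8, 2 = 29 seats, so the divisor must be adjusted.
With modified divisor 1100: modified quotas Teal 7.605, Violet 1.846, Silver 1.799, Red 4.855, Gold 1.654, Green 7.149, Blue 1.575.
Rounding to the nearest integer: Teal 8, Violet 2, Silver 2, Red 5, Gold 2, Green 7, Blue 2 (total 28).

Teal 8, Violet 2, Silver 2, Red 5, Gold 2, Green 7, Blue 2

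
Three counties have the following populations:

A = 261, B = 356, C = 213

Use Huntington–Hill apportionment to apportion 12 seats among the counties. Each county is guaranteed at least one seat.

With divisor 70: modified quotas A 3.729, B 5.086, C 3.043.
Geometric-mean thresholds: A √(3·4)=3.464, B √(5·6)=5.477, C √(3·4)=3.464.
Each quota rounded against its threshold gives A 4, B 5, C 3 (total 12).

A=4, B=5, C=3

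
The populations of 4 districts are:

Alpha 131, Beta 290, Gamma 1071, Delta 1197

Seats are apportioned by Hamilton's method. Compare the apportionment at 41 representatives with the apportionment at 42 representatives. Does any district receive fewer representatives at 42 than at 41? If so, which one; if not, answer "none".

Beta

At 41 seats: Alpha 2, Beta 5, Gamma 16, Delta 18.
At 42 seats: Alpha 2, Beta 4, Gamma 17, Delta 19.
Beta drops from 5 to 4.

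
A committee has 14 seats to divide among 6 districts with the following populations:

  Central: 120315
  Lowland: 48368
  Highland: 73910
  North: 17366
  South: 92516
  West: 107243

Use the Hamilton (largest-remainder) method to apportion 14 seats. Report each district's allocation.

Total 459718; standard divisor 459718/14 = 32837.
Standard quotas: Central 3.6640, Lowland 1.4730, Highland 2.2508, North 0.5289, South 2.8174, West 3.2659.
Lower quotas: Central 3, Lowland 1, Highland 2, North 0, South 2, West 3 (sum 11, leaving 3 seats).
Remainders in descending order: South 0.8174, Central 0.6640, North 0.5289, Lowland 0.4730, West 0.2659, Highland 0.2508.
Largest remainders: South, Central, North receive the extra seats.

Central=4, Lowland=1, Highland=2, North=1, South=3, West=3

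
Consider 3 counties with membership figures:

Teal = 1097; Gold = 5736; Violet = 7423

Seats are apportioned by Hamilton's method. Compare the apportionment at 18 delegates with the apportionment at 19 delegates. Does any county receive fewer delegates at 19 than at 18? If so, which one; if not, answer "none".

At 18 seats: Teal 2, Gold 7, Violet 9.
At 19 seats: Teal 1, Gold 8, Violet 10.
Teal drops from 2 to 1.

Teal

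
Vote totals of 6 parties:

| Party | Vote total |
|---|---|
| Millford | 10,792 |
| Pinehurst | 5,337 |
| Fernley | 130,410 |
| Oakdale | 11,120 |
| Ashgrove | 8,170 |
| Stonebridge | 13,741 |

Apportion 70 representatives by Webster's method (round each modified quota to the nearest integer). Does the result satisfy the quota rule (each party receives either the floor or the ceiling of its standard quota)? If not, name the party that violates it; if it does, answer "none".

Fernley

Standard quotas: Millford 4.207, Pinehurst 2.080, Fernley 50.836, Oakdale 4.335, Ashgrove 3.185, Stonebridge 5.357.
Webster allocation: Millford 4, Pinehurst 2, Fernley 52, Oakdale 4, Ashgrove 3, Stonebridge 5.
Fernley has quota 50.836 (lower 50, upper 51) but receives 52 — outside the quota interval.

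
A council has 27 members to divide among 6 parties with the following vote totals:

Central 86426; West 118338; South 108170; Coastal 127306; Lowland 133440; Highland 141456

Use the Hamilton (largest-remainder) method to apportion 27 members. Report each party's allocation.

The standard divisor is 715136/27 ≈ 26486.519.
Standard quotas: Central 3.2630, West 4.4679, South 4.0840, Coastal 4.8064, Lowland 5.0380, Highland 5.3407.
Lower quotas: Central 3, West 4, South 4, Coastal 4, Lowland 5, Highland 5 (sum 25, leaving 2 seats).
Remainders in descending order: Coastal 0.8064, West 0.4679, Highland 0.3407, Central 0.2630, South 0.0840, Lowland 0.0380.
Largest remainders: Coastal, West receive the extra seats.

Central 3, West 5, South 4, Coastal 5, Lowland 5, Highland 5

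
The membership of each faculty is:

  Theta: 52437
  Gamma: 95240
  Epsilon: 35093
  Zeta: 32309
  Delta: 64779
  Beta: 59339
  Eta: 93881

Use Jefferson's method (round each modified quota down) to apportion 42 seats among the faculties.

Theta 5, Gamma 10, Epsilon 3, Zeta 3, Delta 6, Beta 6, Eta 9

Standard divisor 433078/42 ≈ 10311.381; standard quotas: Theta 5.085, Gamma 9.236, Epsilon 3.403, Zeta 3.133, Delta 6.282, Beta 5.755, Eta 9.105.
Rounding down gives 5, 9, 3, 3, 6, 5, 9 = 40 seats, so the divisor must be adjusted.
With modified divisor 9500: modified quotas Theta 5.520, Gamma 10.025, Epsilon 3.694, Zeta 3.401, Delta 6.819, Beta 6.246, Eta 9.882.
Rounding down: Theta 5, Gamma 10, Epsilon 3, Zeta 3, Delta 6, Beta 6, Eta 9 (total 42).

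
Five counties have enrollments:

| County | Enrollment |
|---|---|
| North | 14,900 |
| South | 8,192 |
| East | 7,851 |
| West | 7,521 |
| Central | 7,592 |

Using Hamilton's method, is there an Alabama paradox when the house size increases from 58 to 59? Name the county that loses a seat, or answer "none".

At 58 seats: North 19, South 10, East 10, West 9, Central 10.
At 59 seats: North 19, South 10, East 10, West 10, Central 10.
No county's allocation decreased.

none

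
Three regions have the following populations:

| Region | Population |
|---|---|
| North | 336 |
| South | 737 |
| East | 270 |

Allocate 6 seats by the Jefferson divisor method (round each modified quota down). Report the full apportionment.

North 1, South 4, East 1

Standard divisor 1343/6 ≈ 223.833; standard quotas: North 1.501, South 3.293, East 1.206.
Rounding down gives 1, 3, 1 = 5 seats, so the divisor must be adjusted.
With modified divisor 180: modified quotas North 1.867, South 4.094, East 1.500.
Rounding down: North 1, South 4, East 1 (total 6).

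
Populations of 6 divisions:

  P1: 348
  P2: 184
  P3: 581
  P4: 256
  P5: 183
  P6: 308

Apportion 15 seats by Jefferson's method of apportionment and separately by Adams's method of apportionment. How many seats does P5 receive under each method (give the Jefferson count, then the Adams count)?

1 and 2

Jefferson: P1 3, P2 1, P3 5, P4 2, P5 1, P6 3.
Adams: P1 3, P2 2, P3 4, P4 2, P5 2, P6 2.
P5 gets 1 under Jefferson and 2 under Adams.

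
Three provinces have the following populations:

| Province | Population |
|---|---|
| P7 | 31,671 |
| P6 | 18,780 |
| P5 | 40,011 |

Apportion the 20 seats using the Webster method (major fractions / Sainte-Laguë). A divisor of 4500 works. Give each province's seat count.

With modified divisor 4500: modified quotas P7 7.038, P6 4.173, P5 8.891.
Rounding to the nearest integer: P7 7, P6 4, P5 9 (total 20).

P7=7, P6=4, P5=9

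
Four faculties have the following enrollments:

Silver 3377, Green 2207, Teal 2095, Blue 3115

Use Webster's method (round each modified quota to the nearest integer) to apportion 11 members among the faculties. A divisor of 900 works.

Silver=4, Green=2, Teal=2, Blue=3

With modified divisor 900: modified quotas Silver 3.752, Green 2.452, Teal 2.328, Blue 3.461.
Rounding to the nearest integer: Silver 4, Green 2, Teal 2, Blue 3 (total 11).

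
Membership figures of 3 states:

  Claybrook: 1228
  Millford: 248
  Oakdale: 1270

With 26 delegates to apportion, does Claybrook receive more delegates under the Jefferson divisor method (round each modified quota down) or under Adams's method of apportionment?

Jefferson

Jefferson: Claybrook 12, Millford 2, Oakdale 12.
Adams: Claybrook 11, Millford 3, Oakdale 12.
Claybrook gets 12 under Jefferson and 11 under Adams.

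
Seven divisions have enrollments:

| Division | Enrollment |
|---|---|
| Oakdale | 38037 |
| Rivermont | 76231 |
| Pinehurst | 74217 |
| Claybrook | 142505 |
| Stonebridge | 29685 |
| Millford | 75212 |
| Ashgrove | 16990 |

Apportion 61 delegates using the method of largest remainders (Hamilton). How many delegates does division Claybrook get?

Standard divisor: 452877 ÷ 61 ≈ 7424.213.
Standard quotas: Oakdale 5.1234, Rivermont 10.2679, Pinehurst 9.9966, Claybrook 19.1946, Stonebridge 3.9984, Millford 10.1306, Ashgrove 2.2885.
Lower quotas: Oakdale 5, Rivermont 10, Pinehurst 9, Claybrook 19, Stonebridge 3, Millford 10, Ashgrove 2 (sum 58, leaving 3 seats).
Remainders in descending order: Stonebridge 0.9984, Pinehurst 0.9966, Ashgrove 0.2885, Rivermont 0.2679, Claybrook 0.1946, Millford 0.1306, Oakdale 0.1234.
Largest remainders: Stonebridge, Pinehurst, Ashgrove receive the extra seats.
Claybrook receives 19.

19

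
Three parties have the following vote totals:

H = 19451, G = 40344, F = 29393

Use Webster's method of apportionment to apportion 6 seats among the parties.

Standard divisor 89188/6 ≈ 14864.667; standard quotas: H 1.309, G 2.714, F 1.977.
Rounding to the nearest integer gives H 1, G 3, F 2 — total 6, matching the house size, so no adjustment is needed.

H 1, G 3, F 2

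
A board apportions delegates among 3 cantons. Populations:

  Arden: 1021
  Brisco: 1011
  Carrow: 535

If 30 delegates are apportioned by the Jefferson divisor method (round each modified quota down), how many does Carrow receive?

6

Standard divisor 2567/30 ≈ 85.567; standard quotas: Arden 11.932, Brisco 11.815, Carrow 6.252.
Rounding down gives 11, 11, 6 = 28 seats, so the divisor must be adjusted.
With modified divisor 80: modified quotas Arden 12.762, Brisco 12.637, Carrow 6.688.
Rounding down: Arden 12, Brisco 12, Carrow 6 (total 30).
Carrow receives 6.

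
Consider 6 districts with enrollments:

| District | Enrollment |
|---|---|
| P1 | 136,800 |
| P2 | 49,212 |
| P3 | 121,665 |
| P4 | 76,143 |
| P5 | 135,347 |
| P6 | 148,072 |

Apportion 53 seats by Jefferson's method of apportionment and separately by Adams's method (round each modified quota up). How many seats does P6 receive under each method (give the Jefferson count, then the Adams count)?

Jefferson: P1 11, P2 4, P3 9, P4 6, P5 11, P6 12.
Adams: P1 11, P2 4, P3 10, P4 6, P5 11, P6 11.
P6 gets 12 under Jefferson and 11 under Adams.

12 and 11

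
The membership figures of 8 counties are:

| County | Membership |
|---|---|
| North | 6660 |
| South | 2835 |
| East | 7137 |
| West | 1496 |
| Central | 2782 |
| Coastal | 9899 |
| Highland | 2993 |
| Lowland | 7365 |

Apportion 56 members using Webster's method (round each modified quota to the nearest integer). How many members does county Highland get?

Standard divisor 41167/56 ≈ 735.125; standard quotas: North 9.060, South 3.856, East 9.709, West 2.035, Central 3.784, Coastal 13.466, Highland 4.071, Lowland 10.019.
Rounding to the nearest integer gives North 9, South 4, East 10, West 2, Central 4, Coastal 13, Highland 4, Lowland 10 — total 56, matching the house size, so no adjustment is needed.
Highland receives 4.

4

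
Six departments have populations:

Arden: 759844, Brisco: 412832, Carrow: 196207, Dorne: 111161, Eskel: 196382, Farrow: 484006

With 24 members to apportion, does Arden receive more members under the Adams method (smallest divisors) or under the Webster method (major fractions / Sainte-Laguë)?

Adams: Arden 8, Brisco 5, Carrow 2, Dorne 2, Eskel 2, Farrow 5.
Webster: Arden 9, Brisco 5, Carrow 2, Dorne 1, Eskel 2, Farrow 5.
Arden gets 8 under Adams and 9 under Webster.

Webster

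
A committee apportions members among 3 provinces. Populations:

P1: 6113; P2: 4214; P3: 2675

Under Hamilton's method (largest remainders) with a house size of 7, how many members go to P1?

Total 13002; standard divisor 13002/7 ≈ 1857.429.
Standard quotas: P1 3.2911, P2 2.2687, P3 1.4402.
Lower quotas: P1 3, P2 2, P3 1 (sum 6, leaving 1 seat).
Remainders in descending order: P3 0.4402, P1 0.2911, P2 0.2687.
The surplus seat goes to P3.
P1 receives 3.

3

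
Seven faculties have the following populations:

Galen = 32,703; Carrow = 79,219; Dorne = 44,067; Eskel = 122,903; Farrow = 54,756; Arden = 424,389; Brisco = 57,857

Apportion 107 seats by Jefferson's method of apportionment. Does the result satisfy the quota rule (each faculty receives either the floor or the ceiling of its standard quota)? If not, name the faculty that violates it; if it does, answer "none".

Standard quotas: Galen 4.289, Carrow 10.389, Dorne 5.779, Eskel 16.118, Farrow 7.181, Arden 55.656, Brisco 7.588.
Jefferson allocation: Galen 4, Carrow 10, Dorne 6, Eskel 16, Farrow 7, Arden 57, Brisco 7.
Arden has quota 55.656 (lower 55, upper 56) but receives 57 — outside the quota interval.

Arden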